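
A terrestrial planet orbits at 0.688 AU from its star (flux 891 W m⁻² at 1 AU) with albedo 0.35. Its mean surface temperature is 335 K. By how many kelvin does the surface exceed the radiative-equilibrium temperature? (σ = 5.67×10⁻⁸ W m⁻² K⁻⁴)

S = 891/0.688² = 1882 W m⁻².
T_eq = [S(1−A)/(4σ)]^(1/4) = [1882×0.65/(4×5.67×10⁻⁸)]^(1/4) = 271.0 K.
ΔT = T_surf − T_eq = 335 − 271.0.

ΔT ≈ 64.0 K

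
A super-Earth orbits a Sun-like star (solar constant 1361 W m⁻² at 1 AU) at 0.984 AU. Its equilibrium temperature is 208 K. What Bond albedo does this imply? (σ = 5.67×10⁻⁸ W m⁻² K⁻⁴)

A ≈ 0.70

Flux at 0.984 AU: S = 1361/0.984² = 1410 W m⁻².
From T_eq⁴ = S(1−A)/(4σ): 1−A = 4σT_eq⁴/S.
1−A = 4 × 5.67×10⁻⁸ × (208)⁴ / 1410 = 0.302.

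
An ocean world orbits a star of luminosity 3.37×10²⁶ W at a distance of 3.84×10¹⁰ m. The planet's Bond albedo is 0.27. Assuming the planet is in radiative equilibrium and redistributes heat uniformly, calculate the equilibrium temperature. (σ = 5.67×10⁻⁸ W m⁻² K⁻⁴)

T_eq ≈ 492 K

Flux: S = L/(4πd²) = 3.37×10²⁶/(4π×(3.84×10¹⁰)²) = 1.82×10⁴ W m⁻².
Energy balance: absorbed = emitted ⇒ πR²·S(1−A) = 4πR²·σT_eq⁴, so T_eq⁴ = S(1−A)/(4σ).
T_eq = [1.82×10⁴ × 0.73 / (4 × 5.67×10⁻⁸)]^(1/4) = (5.85×10¹⁰)^(1/4) = 492 K.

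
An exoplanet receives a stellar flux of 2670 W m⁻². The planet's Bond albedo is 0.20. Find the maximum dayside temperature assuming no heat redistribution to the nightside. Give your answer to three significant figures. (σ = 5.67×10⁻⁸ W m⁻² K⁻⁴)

With no redistribution each surface element balances locally: S(1−A) = σT⁴.
T = [2670 × 0.80 / 5.67×10⁻⁸]^(1/4) = (3.77×10¹⁰)^(1/4) = 441 K.

T_ss ≈ 441 K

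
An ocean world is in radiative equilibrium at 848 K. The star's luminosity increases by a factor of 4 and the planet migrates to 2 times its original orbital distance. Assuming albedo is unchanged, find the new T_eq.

T_eq ≈ 848 K

T_eq ∝ L^(1/4) · d^(−1/2).
T′ = 848 × 4^(1/4) / 2^(1/2) = 848 K.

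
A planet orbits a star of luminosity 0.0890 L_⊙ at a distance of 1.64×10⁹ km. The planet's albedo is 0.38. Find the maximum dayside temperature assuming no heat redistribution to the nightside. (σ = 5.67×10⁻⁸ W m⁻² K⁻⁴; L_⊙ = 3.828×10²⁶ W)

T_ss ≈ 57.6 K

d = 1.64×10⁹ km = 1.64×10¹² m.
L = 0.0890 × 3.828×10²⁶ = 3.41×10²⁵ W.
Flux: S = L/(4πd²) = 3.41×10²⁵/(4π×(1.64×10¹²)²) = 1.01 W m⁻².
With no redistribution each surface element balances locally: S(1−A) = σT⁴.
T = [1.01 × 0.62 / 5.67×10⁻⁸]^(1/4) = (1.10×10⁷)^(1/4) = 57.6 K.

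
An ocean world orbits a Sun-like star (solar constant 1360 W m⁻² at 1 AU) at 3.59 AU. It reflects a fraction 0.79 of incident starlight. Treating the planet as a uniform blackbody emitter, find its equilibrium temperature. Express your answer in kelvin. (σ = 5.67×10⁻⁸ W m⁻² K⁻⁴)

Flux at 3.59 AU: S = 1360/3.59² = 106 W m⁻².
Energy balance: absorbed = emitted ⇒ πR²·S(1−A) = 4πR²·σT_eq⁴, so T_eq⁴ = S(1−A)/(4σ).
T_eq = [106 × 0.21 / (4 × 5.67×10⁻⁸)]^(1/4) = (9.77×10⁷)^(1/4) = 99.4 K.

T_eq ≈ 99.4 K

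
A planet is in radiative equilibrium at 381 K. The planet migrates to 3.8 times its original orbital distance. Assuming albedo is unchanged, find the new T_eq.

T_eq ∝ L^(1/4) · d^(−1/2).
T′ = 381 / 3.8^(1/2) = 195 K.

T_eq ≈ 195 K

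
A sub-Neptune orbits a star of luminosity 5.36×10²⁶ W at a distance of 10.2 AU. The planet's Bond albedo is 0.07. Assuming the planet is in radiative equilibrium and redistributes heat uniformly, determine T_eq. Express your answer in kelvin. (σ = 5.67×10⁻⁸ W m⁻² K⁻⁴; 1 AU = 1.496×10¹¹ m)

d = 10.2 AU = 1.53×10¹² m.
Flux: S = L/(4πd²) = 5.36×10²⁶/(4π×(1.53×10¹²)²) = 18.3 W m⁻².
Energy balance: absorbed = emitted ⇒ πR²·S(1−A) = 4πR²·σT_eq⁴, so T_eq⁴ = S(1−A)/(4σ).
T_eq = [18.3 × 0.93 / (4 × 5.67×10⁻⁸)]^(1/4) = (7.51×10⁷)^(1/4) = 93.1 K.

T_eq ≈ 93.1 K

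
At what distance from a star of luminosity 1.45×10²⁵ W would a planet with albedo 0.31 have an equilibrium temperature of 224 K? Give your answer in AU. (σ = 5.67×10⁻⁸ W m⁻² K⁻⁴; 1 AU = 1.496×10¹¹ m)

From T_eq⁴ = L(1−A)/(16πσd²): d = √[L(1−A)/(16πσT_eq⁴)].
d = √[1.45×10²⁵ × 0.69 / (16π × 5.67×10⁻⁸ × (224)⁴)] = 3.73×10¹⁰ m = 0.250 AU.

d ≈ 0.250 AU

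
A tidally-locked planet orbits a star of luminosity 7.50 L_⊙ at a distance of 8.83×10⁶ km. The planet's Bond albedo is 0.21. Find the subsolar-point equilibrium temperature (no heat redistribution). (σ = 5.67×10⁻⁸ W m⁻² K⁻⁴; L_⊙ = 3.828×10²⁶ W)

d = 8.83×10⁶ km = 8.83×10⁹ m.
L = 7.50 × 3.828×10²⁶ = 2.87×10²⁷ W.
Flux: S = L/(4πd²) = 2.87×10²⁷/(4π×(8.83×10⁹)²) = 2.93×10⁶ W m⁻².
At the subsolar point the surface absorbs S(1−A) and emits σT⁴ per unit area — no factor of 4, since only the local patch is in balance.
T = [2.93×10⁶ × 0.79 / 5.67×10⁻⁸]^(1/4) = (4.08×10¹³)^(1/4) = 2530 K.

T_ss ≈ 2530 K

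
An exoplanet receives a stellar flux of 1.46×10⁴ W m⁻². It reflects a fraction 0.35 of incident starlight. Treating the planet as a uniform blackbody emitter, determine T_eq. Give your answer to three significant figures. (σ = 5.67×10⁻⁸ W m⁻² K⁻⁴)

T_eq ≈ 452 K

Energy balance: absorbed = emitted ⇒ πR²·S(1−A) = 4πR²·σT_eq⁴, so T_eq⁴ = S(1−A)/(4σ).
T_eq = [1.46×10⁴ × 0.65 / (4 × 5.67×10⁻⁸)]^(1/4) = (4.18×10¹⁰)^(1/4) = 452 K.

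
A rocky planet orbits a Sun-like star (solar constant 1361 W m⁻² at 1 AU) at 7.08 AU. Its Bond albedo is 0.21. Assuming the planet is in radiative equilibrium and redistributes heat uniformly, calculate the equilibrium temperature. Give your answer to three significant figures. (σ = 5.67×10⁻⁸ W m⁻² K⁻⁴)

T_eq ≈ 98.6 K

Flux at 7.08 AU: S = 1361/7.08² = 27.2 W m⁻².
Energy balance: absorbed = emitted ⇒ πR²·S(1−A) = 4πR²·σT_eq⁴, so T_eq⁴ = S(1−A)/(4σ).
T_eq = [27.2 × 0.79 / (4 × 5.67×10⁻⁸)]^(1/4) = (9.46×10⁷)^(1/4) = 98.6 K.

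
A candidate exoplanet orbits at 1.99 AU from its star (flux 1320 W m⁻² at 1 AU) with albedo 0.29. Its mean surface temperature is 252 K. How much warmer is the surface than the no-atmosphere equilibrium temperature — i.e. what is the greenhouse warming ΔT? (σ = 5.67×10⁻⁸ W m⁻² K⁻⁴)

ΔT ≈ 72.3 K

S = 1320/1.99² = 333.3 W m⁻².
T_eq = [S(1−A)/(4σ)]^(1/4) = [333.3×0.71/(4×5.67×10⁻⁸)]^(1/4) = 179.7 K.
ΔT = T_surf − T_eq = 252 − 179.7.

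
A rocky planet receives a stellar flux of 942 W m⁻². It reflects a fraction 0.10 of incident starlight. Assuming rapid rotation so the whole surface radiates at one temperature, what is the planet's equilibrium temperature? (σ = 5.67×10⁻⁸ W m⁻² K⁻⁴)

Energy balance: absorbed = emitted ⇒ πR²·S(1−A) = 4πR²·σT_eq⁴, so T_eq⁴ = S(1−A)/(4σ).
T_eq = [942 × 0.90 / (4 × 5.67×10⁻⁸)]^(1/4) = (3.74×10⁹)^(1/4) = 247 K.

T_eq ≈ 247 K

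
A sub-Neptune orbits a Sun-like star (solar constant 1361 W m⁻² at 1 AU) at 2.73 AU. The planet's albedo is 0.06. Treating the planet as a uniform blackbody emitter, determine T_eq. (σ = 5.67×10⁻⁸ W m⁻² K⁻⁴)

Flux at 2.73 AU: S = 1361/2.73² = 183 W m⁻².
Energy balance: absorbed = emitted ⇒ πR²·S(1−A) = 4πR²·σT_eq⁴, so T_eq⁴ = S(1−A)/(4σ).
T_eq = [183 × 0.94 / (4 × 5.67×10⁻⁸)]^(1/4) = (7.57×10⁸)^(1/4) = 166 K.

T_eq ≈ 166 K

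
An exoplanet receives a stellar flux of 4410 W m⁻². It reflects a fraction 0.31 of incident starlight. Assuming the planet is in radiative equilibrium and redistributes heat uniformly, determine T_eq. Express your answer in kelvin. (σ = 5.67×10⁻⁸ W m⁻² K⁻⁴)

T_eq ≈ 340 K

Energy balance: absorbed = emitted ⇒ πR²·S(1−A) = 4πR²·σT_eq⁴, so T_eq⁴ = S(1−A)/(4σ).
T_eq = [4410 × 0.69 / (4 × 5.67×10⁻⁸)]^(1/4) = (1.34×10¹⁰)^(1/4) = 340 K.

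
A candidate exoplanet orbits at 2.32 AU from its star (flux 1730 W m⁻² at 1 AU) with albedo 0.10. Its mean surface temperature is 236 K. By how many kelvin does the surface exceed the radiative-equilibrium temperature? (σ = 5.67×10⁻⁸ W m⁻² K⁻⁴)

S = 1730/2.32² = 321.4 W m⁻².
T_eq = [S(1−A)/(4σ)]^(1/4) = [321.4×0.90/(4×5.67×10⁻⁸)]^(1/4) = 189.0 K.
ΔT = T_surf − T_eq = 236 − 189.0.

ΔT ≈ 47.0 K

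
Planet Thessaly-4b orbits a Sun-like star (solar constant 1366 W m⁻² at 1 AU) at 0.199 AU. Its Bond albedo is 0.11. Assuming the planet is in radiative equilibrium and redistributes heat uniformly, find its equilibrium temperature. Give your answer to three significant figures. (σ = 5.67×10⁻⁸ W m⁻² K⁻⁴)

Flux at 0.199 AU: S = 1366/0.199² = 3.45×10⁴ W m⁻².
Energy balance: absorbed = emitted ⇒ πR²·S(1−A) = 4πR²·σT_eq⁴, so T_eq⁴ = S(1−A)/(4σ).
T_eq = [3.45×10⁴ × 0.89 / (4 × 5.67×10⁻⁸)]^(1/4) = (1.35×10¹¹)^(1/4) = 607 K.

T_eq ≈ 607 K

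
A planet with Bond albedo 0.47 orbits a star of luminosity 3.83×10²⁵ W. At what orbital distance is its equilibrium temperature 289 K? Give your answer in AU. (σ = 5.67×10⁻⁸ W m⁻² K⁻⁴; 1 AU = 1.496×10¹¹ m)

d ≈ 0.214 AU

From T_eq⁴ = L(1−A)/(16πσd²): d = √[L(1−A)/(16πσT_eq⁴)].
d = √[3.83×10²⁵ × 0.53 / (16π × 5.67×10⁻⁸ × (289)⁴)] = 3.20×10¹⁰ m = 0.214 AU.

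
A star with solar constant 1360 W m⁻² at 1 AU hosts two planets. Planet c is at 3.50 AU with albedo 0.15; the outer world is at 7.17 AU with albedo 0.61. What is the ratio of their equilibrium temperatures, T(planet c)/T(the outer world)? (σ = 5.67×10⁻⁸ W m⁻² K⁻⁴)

T₁/T₂ ≈ 1.739

T_eq = [S₀(1−A)/(4σd²)]^(1/4), so T ∝ (1−A)^(1/4) / √d.
T₁ = [1360×0.85/(4×5.67×10⁻⁸×3.50²)]^(1/4) = 142.82 K.
T₂ = [1360×0.39/(4×5.67×10⁻⁸×7.17²)]^(1/4) = 82.13 K.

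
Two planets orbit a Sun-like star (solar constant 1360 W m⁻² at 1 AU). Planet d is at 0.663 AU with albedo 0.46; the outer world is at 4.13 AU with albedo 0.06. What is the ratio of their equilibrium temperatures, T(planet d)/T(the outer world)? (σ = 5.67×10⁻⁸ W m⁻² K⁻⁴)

T_eq = [S₀(1−A)/(4σd²)]^(1/4), so T ∝ (1−A)^(1/4) / √d.
T₁ = [1360×0.54/(4×5.67×10⁻⁸×0.663²)]^(1/4) = 292.96 K.
T₂ = [1360×0.94/(4×5.67×10⁻⁸×4.13²)]^(1/4) = 134.83 K.

T₁/T₂ ≈ 2.173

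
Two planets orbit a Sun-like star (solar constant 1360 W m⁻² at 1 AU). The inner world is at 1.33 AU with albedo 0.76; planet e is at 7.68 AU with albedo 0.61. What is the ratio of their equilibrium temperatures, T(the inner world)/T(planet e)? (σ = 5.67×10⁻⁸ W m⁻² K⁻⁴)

T_eq = [S₀(1−A)/(4σd²)]^(1/4), so T ∝ (1−A)^(1/4) / √d.
T₁ = [1360×0.24/(4×5.67×10⁻⁸×1.33²)]^(1/4) = 168.89 K.
T₂ = [1360×0.39/(4×5.67×10⁻⁸×7.68²)]^(1/4) = 79.35 K.

T₁/T₂ ≈ 2.128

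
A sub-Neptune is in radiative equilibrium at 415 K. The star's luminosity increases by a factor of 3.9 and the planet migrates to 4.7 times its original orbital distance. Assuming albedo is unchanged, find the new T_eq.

T_eq ∝ L^(1/4) · d^(−1/2).
T′ = 415 × 3.9^(1/4) / 4.7^(1/2) = 269 K.

T_eq ≈ 269 K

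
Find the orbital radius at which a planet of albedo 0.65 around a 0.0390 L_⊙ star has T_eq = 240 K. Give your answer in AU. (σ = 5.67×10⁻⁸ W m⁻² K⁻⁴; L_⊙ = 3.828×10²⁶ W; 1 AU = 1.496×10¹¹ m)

d ≈ 0.157 AU

L = 0.0390 × 3.828×10²⁶ = 1.49×10²⁵ W.
From T_eq⁴ = L(1−A)/(16πσd²): d = √[L(1−A)/(16πσT_eq⁴)].
d = √[1.49×10²⁵ × 0.35 / (16π × 5.67×10⁻⁸ × (240)⁴)] = 2.35×10¹⁰ m = 0.157 AU.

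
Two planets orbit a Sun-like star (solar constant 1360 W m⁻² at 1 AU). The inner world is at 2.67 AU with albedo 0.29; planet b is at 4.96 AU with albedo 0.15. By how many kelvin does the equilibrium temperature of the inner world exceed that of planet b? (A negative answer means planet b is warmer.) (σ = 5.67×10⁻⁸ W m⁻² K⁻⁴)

ΔT ≈ 36.4 K

T_eq = [S₀(1−A)/(4σd²)]^(1/4), so T ∝ (1−A)^(1/4) / √d.
T₁ = [1360×0.71/(4×5.67×10⁻⁸×2.67²)]^(1/4) = 156.33 K.
T₂ = [1360×0.85/(4×5.67×10⁻⁸×4.96²)]^(1/4) = 119.97 K.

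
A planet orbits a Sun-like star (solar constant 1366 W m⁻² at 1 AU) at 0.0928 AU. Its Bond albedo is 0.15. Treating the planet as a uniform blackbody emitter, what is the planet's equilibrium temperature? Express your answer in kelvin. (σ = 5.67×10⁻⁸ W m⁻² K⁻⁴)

Flux at 0.0928 AU: S = 1366/0.0928² = 1.59×10⁵ W m⁻².
Energy balance: absorbed = emitted ⇒ πR²·S(1−A) = 4πR²·σT_eq⁴, so T_eq⁴ = S(1−A)/(4σ).
T_eq = [1.59×10⁵ × 0.85 / (4 × 5.67×10⁻⁸)]^(1/4) = (5.94×10¹¹)^(1/4) = 878 K.

T_eq ≈ 878 K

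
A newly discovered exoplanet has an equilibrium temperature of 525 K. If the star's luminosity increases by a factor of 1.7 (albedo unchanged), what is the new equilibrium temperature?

T_eq ∝ L^(1/4) · d^(−1/2).
T′ = 525 × 1.7^(1/4) = 599 K.

T_eq ≈ 599 K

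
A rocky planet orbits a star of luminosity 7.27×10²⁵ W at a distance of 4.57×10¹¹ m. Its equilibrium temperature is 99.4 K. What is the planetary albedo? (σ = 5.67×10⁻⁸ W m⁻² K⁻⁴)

Flux: S = L/(4πd²) = 7.27×10²⁵/(4π×(4.57×10¹¹)²) = 27.7 W m⁻².
From T_eq⁴ = S(1−A)/(4σ): 1−A = 4σT_eq⁴/S.
1−A = 4 × 5.67×10⁻⁸ × (99.4)⁴ / 27.7 = 0.799.

A ≈ 0.20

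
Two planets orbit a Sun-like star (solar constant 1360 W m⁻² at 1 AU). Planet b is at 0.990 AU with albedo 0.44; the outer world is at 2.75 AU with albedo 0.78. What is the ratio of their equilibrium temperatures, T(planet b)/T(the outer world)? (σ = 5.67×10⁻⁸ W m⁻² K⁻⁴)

T₁/T₂ ≈ 2.105

T_eq = [S₀(1−A)/(4σd²)]^(1/4), so T ∝ (1−A)^(1/4) / √d.
T₁ = [1360×0.56/(4×5.67×10⁻⁸×0.990²)]^(1/4) = 241.94 K.
T₂ = [1360×0.22/(4×5.67×10⁻⁸×2.75²)]^(1/4) = 114.92 K.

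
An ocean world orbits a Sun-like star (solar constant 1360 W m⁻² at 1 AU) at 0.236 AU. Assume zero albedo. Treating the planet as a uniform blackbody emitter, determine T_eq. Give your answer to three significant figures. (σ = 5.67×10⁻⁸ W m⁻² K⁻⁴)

T_eq ≈ 573 K

Flux at 0.236 AU: S = 1360/0.236² = 2.44×10⁴ W m⁻².
Energy balance: absorbed = emitted ⇒ πR²·S(1−A) = 4πR²·σT_eq⁴, so T_eq⁴ = S(1−A)/(4σ).
T_eq = [2.44×10⁴ × 1.00 / (4 × 5.67×10⁻⁸)]^(1/4) = (1.08×10¹¹)^(1/4) = 573 K.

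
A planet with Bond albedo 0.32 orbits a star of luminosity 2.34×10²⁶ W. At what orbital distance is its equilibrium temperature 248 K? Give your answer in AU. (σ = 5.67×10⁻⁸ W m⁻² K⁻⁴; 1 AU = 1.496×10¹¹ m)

d ≈ 0.812 AU

From T_eq⁴ = L(1−A)/(16πσd²): d = √[L(1−A)/(16πσT_eq⁴)].
d = √[2.34×10²⁶ × 0.68 / (16π × 5.67×10⁻⁸ × (248)⁴)] = 1.21×10¹¹ m = 0.812 AU.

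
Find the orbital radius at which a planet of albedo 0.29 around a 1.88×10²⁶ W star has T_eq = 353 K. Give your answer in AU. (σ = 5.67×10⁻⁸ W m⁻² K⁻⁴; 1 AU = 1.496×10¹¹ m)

d ≈ 0.367 AU

From T_eq⁴ = L(1−A)/(16πσd²): d = √[L(1−A)/(16πσT_eq⁴)].
d = √[1.88×10²⁶ × 0.71 / (16π × 5.67×10⁻⁸ × (353)⁴)] = 5.49×10¹⁰ m = 0.367 AU.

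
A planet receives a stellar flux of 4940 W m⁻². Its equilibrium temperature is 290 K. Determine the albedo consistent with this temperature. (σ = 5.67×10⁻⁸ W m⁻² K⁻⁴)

A ≈ 0.68

From T_eq⁴ = S(1−A)/(4σ): 1−A = 4σT_eq⁴/S.
1−A = 4 × 5.67×10⁻⁸ × (290)⁴ / 4940 = 0.325.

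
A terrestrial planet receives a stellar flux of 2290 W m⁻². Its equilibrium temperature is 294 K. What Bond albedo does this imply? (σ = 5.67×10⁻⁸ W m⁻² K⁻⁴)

From T_eq⁴ = S(1−A)/(4σ): 1−A = 4σT_eq⁴/S.
1−A = 4 × 5.67×10⁻⁸ × (294)⁴ / 2290 = 0.740.

A ≈ 0.26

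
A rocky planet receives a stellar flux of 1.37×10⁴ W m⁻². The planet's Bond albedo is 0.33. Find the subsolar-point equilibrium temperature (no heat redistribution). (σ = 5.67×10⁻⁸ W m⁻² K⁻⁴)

At the subsolar point the surface absorbs S(1−A) and emits σT⁴ per unit area — no factor of 4, since only the local patch is in balance.
T = [1.37×10⁴ × 0.67 / 5.67×10⁻⁸]^(1/4) = (1.62×10¹¹)^(1/4) = 634 K.

T_ss ≈ 634 K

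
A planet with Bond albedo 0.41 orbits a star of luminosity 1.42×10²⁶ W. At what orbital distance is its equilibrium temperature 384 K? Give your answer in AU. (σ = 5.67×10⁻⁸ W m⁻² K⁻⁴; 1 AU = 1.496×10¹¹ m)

d ≈ 0.246 AU

From T_eq⁴ = L(1−A)/(16πσd²): d = √[L(1−A)/(16πσT_eq⁴)].
d = √[1.42×10²⁶ × 0.59 / (16π × 5.67×10⁻⁸ × (384)⁴)] = 3.68×10¹⁰ m = 0.246 AU.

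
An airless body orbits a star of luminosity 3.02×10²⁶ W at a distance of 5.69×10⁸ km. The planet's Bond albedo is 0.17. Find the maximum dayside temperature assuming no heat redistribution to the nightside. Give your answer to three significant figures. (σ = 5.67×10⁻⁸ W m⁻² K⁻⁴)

d = 5.69×10⁸ km = 5.69×10¹¹ m.
Flux: S = L/(4πd²) = 3.02×10²⁶/(4π×(5.69×10¹¹)²) = 74.2 W m⁻².
With no redistribution each surface element balances locally: S(1−A) = σT⁴.
T = [74.2 × 0.83 / 5.67×10⁻⁸]^(1/4) = (1.09×10⁹)^(1/4) = 182 K.

T_ss ≈ 182 K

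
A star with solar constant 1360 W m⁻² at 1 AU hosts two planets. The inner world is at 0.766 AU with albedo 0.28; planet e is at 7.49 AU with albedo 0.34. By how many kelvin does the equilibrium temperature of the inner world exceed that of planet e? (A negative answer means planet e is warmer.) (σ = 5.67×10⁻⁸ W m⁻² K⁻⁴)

T_eq = [S₀(1−A)/(4σd²)]^(1/4), so T ∝ (1−A)^(1/4) / √d.
T₁ = [1360×0.72/(4×5.67×10⁻⁸×0.766²)]^(1/4) = 292.88 K.
T₂ = [1360×0.66/(4×5.67×10⁻⁸×7.49²)]^(1/4) = 91.65 K.

ΔT ≈ 201.2 K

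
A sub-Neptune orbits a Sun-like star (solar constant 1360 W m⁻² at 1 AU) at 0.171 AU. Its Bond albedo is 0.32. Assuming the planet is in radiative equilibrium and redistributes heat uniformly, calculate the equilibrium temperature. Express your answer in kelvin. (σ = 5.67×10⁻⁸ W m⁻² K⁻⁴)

T_eq ≈ 611 K

Flux at 0.171 AU: S = 1360/0.171² = 4.65×10⁴ W m⁻².
Energy balance: absorbed = emitted ⇒ πR²·S(1−A) = 4πR²·σT_eq⁴, so T_eq⁴ = S(1−A)/(4σ).
T_eq = [4.65×10⁴ × 0.68 / (4 × 5.67×10⁻⁸)]^(1/4) = (1.39×10¹¹)^(1/4) = 611 K.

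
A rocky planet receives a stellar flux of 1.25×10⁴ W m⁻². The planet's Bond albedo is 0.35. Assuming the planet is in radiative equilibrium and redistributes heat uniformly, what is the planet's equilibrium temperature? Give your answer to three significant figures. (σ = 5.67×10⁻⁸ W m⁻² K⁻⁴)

T_eq ≈ 435 K

Energy balance: absorbed = emitted ⇒ πR²·S(1−A) = 4πR²·σT_eq⁴, so T_eq⁴ = S(1−A)/(4σ).
T_eq = [1.25×10⁴ × 0.65 / (4 × 5.67×10⁻⁸)]^(1/4) = (3.58×10¹⁰)^(1/4) = 435 K.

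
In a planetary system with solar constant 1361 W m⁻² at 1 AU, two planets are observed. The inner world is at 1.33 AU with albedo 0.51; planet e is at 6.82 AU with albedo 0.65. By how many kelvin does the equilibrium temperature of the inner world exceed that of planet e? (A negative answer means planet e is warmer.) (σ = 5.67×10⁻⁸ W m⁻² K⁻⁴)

T_eq = [S₀(1−A)/(4σd²)]^(1/4), so T ∝ (1−A)^(1/4) / √d.
T₁ = [1361×0.49/(4×5.67×10⁻⁸×1.33²)]^(1/4) = 201.92 K.
T₂ = [1361×0.35/(4×5.67×10⁻⁸×6.82²)]^(1/4) = 81.97 K.

ΔT ≈ 119.9 K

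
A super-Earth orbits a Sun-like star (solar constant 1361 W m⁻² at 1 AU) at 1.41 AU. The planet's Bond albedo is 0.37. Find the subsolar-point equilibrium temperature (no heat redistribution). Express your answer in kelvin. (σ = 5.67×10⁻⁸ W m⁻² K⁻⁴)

Flux at 1.41 AU: S = 1361/1.41² = 685 W m⁻².
At the subsolar point the surface absorbs S(1−A) and emits σT⁴ per unit area — no factor of 4, since only the local patch is in balance.
T = [685 × 0.63 / 5.67×10⁻⁸]^(1/4) = (7.61×10⁹)^(1/4) = 295 K.

T_ss ≈ 295 K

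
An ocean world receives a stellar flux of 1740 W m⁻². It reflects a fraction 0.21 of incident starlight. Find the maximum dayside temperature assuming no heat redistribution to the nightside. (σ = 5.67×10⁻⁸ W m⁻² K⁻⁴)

With no redistribution each surface element balances locally: S(1−A) = σT⁴.
T = [1740 × 0.79 / 5.67×10⁻⁸]^(1/4) = (2.42×10¹⁰)^(1/4) = 395 K.

T_ss ≈ 395 K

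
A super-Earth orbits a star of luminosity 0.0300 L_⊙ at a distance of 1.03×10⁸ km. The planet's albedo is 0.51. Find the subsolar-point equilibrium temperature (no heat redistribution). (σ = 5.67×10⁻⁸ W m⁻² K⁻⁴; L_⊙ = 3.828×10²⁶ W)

T_ss ≈ 165 K

d = 1.03×10⁸ km = 1.03×10¹¹ m.
L = 0.0300 × 3.828×10²⁶ = 1.15×10²⁵ W.
Flux: S = L/(4πd²) = 1.15×10²⁵/(4π×(1.03×10¹¹)²) = 86.1 W m⁻².
At the subsolar point the surface absorbs S(1−A) and emits σT⁴ per unit area — no factor of 4, since only the local patch is in balance.
T = [86.1 × 0.49 / 5.67×10⁻⁸]^(1/4) = (7.44×10⁸)^(1/4) = 165 K.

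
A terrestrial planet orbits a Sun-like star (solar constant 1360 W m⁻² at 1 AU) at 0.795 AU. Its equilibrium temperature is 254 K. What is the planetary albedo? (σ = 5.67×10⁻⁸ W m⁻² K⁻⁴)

Flux at 0.795 AU: S = 1360/0.795² = 2150 W m⁻².
From T_eq⁴ = S(1−A)/(4σ): 1−A = 4σT_eq⁴/S.
1−A = 4 × 5.67×10⁻⁸ × (254)⁴ / 2150 = 0.439.

A ≈ 0.56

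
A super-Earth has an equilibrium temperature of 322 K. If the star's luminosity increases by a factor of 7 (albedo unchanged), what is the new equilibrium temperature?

T_eq ∝ L^(1/4) · d^(−1/2).
T′ = 322 × 7^(1/4) = 524 K.

T_eq ≈ 524 K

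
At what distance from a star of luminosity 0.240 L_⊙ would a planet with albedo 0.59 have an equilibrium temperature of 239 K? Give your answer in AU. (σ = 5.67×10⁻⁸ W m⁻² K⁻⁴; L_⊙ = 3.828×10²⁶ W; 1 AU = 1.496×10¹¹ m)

L = 0.240 × 3.828×10²⁶ = 9.19×10²⁵ W.
From T_eq⁴ = L(1−A)/(16πσd²): d = √[L(1−A)/(16πσT_eq⁴)].
d = √[9.19×10²⁵ × 0.41 / (16π × 5.67×10⁻⁸ × (239)⁴)] = 6.36×10¹⁰ m = 0.425 AU.

d ≈ 0.425 AU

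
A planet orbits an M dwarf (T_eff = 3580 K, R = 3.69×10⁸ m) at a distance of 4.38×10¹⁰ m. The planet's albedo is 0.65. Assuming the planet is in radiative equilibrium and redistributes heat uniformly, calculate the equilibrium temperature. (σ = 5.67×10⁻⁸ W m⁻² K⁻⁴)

L = 4πR_⋆²σT_⋆⁴ = 4π(3.69×10⁸)² × 5.67×10⁻⁸ × (3580)⁴ = 1.59×10²⁵ W.
S = L/(4πd²) = 661 W m⁻².
Energy balance: absorbed = emitted ⇒ πR²·S(1−A) = 4πR²·σT_eq⁴, so T_eq⁴ = S(1−A)/(4σ).
T_eq = [661 × 0.35 / (4 × 5.67×10⁻⁸)]^(1/4) = (1.02×10⁹)^(1/4) = 179 K.

T_eq ≈ 179 K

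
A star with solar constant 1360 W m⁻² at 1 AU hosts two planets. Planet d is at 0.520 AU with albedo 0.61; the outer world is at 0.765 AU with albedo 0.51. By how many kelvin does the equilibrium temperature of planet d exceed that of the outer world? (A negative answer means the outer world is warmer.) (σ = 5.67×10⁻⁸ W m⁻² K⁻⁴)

T_eq = [S₀(1−A)/(4σd²)]^(1/4), so T ∝ (1−A)^(1/4) / √d.
T₁ = [1360×0.39/(4×5.67×10⁻⁸×0.520²)]^(1/4) = 304.96 K.
T₂ = [1360×0.49/(4×5.67×10⁻⁸×0.765²)]^(1/4) = 266.19 K.

ΔT ≈ 38.8 K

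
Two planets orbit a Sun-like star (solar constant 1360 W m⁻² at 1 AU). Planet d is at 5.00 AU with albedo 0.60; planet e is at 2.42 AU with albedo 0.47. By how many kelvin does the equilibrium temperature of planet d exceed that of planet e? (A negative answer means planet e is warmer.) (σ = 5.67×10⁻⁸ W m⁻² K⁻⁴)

ΔT ≈ -53.7 K

T_eq = [S₀(1−A)/(4σd²)]^(1/4), so T ∝ (1−A)^(1/4) / √d.
T₁ = [1360×0.40/(4×5.67×10⁻⁸×5.00²)]^(1/4) = 98.97 K.
T₂ = [1360×0.53/(4×5.67×10⁻⁸×2.42²)]^(1/4) = 152.63 K.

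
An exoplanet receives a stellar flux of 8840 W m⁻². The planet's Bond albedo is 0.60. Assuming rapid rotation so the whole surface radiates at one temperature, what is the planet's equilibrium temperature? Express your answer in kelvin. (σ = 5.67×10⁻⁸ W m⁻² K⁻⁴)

T_eq ≈ 353 K

Energy balance: absorbed = emitted ⇒ πR²·S(1−A) = 4πR²·σT_eq⁴, so T_eq⁴ = S(1−A)/(4σ).
T_eq = [8840 × 0.40 / (4 × 5.67×10⁻⁸)]^(1/4) = (1.56×10¹⁰)^(1/4) = 353 K.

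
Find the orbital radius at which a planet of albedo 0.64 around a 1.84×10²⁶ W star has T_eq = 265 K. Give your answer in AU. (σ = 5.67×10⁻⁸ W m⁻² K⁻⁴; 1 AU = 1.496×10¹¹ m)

From T_eq⁴ = L(1−A)/(16πσd²): d = √[L(1−A)/(16πσT_eq⁴)].
d = √[1.84×10²⁶ × 0.36 / (16π × 5.67×10⁻⁸ × (265)⁴)] = 6.87×10¹⁰ m = 0.459 AU.

d ≈ 0.459 AU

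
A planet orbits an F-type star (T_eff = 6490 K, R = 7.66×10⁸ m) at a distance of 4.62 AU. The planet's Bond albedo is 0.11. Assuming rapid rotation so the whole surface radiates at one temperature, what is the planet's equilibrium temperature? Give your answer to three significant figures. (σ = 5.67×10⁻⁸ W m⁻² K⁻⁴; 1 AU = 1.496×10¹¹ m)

T_eq ≈ 148 K

d = 4.62 AU = 6.91×10¹¹ m.
L = 4πR_⋆²σT_⋆⁴ = 4π(7.66×10⁸)² × 5.67×10⁻⁸ × (6490)⁴ = 7.42×10²⁶ W.
S = L/(4πd²) = 124 W m⁻².
Energy balance: absorbed = emitted ⇒ πR²·S(1−A) = 4πR²·σT_eq⁴, so T_eq⁴ = S(1−A)/(4σ).
T_eq = [124 × 0.89 / (4 × 5.67×10⁻⁸)]^(1/4) = (4.85×10⁸)^(1/4) = 148 K.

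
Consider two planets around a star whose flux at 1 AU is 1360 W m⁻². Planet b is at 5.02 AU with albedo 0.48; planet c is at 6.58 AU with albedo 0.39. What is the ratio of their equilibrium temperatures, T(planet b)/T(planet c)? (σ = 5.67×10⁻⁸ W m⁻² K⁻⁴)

T_eq = [S₀(1−A)/(4σd²)]^(1/4), so T ∝ (1−A)^(1/4) / √d.
T₁ = [1360×0.52/(4×5.67×10⁻⁸×5.02²)]^(1/4) = 105.47 K.
T₂ = [1360×0.61/(4×5.67×10⁻⁸×6.58²)]^(1/4) = 95.87 K.

T₁/T₂ ≈ 1.100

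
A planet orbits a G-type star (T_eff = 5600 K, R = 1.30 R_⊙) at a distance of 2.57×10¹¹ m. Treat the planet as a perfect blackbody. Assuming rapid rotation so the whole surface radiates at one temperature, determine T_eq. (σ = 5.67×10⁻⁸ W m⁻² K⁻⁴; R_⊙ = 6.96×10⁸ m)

R_⋆ = 1.30 × 6.96×10⁸ = 9.05×10⁸ m.
L = 4πR_⋆²σT_⋆⁴ = 4π(9.05×10⁸)² × 5.67×10⁻⁸ × (5600)⁴ = 5.74×10²⁶ W.
S = L/(4πd²) = 691 W m⁻².
Energy balance: absorbed = emitted ⇒ πR²·S(1−A) = 4πR²·σT_eq⁴, so T_eq⁴ = S(1−A)/(4σ).
T_eq = [691 × 1.00 / (4 × 5.67×10⁻⁸)]^(1/4) = (3.05×10⁹)^(1/4) = 235 K.

T_eq ≈ 235 K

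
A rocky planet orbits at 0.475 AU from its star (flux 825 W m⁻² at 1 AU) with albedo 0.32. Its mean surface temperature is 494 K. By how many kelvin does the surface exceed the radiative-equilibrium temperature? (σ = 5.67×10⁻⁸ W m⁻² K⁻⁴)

S = 825/0.475² = 3657 W m⁻².
T_eq = [S(1−A)/(4σ)]^(1/4) = [3657×0.68/(4×5.67×10⁻⁸)]^(1/4) = 323.6 K.
ΔT = T_surf − T_eq = 494 − 323.6.

ΔT ≈ 170.4 K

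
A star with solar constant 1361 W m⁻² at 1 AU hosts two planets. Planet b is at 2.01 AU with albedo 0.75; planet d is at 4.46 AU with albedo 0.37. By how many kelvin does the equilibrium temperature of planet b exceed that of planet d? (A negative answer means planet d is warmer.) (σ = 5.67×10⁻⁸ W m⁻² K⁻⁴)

ΔT ≈ 21.4 K

T_eq = [S₀(1−A)/(4σd²)]^(1/4), so T ∝ (1−A)^(1/4) / √d.
T₁ = [1361×0.25/(4×5.67×10⁻⁸×2.01²)]^(1/4) = 138.82 K.
T₂ = [1361×0.63/(4×5.67×10⁻⁸×4.46²)]^(1/4) = 117.41 K.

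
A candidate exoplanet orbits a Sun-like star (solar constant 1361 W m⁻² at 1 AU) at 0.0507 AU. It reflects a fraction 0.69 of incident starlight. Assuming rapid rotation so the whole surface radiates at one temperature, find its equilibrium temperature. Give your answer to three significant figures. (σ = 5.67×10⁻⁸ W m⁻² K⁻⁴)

Flux at 0.0507 AU: S = 1361/0.0507² = 5.29×10⁵ W m⁻².
Energy balance: absorbed = emitted ⇒ πR²·S(1−A) = 4πR²·σT_eq⁴, so T_eq⁴ = S(1−A)/(4σ).
T_eq = [5.29×10⁵ × 0.31 / (4 × 5.67×10⁻⁸)]^(1/4) = (7.24×10¹¹)^(1/4) = 922 K.

T_eq ≈ 922 K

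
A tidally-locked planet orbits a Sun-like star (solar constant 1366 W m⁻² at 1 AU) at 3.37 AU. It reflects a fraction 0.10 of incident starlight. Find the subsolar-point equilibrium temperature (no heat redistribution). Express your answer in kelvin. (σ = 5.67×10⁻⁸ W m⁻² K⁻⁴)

T_ss ≈ 209 K

Flux at 3.37 AU: S = 1366/3.37² = 120 W m⁻².
At the subsolar point the surface absorbs S(1−A) and emits σT⁴ per unit area — no factor of 4, since only the local patch is in balance.
T = [120 × 0.90 / 5.67×10⁻⁸]^(1/4) = (1.91×10⁹)^(1/4) = 209 K.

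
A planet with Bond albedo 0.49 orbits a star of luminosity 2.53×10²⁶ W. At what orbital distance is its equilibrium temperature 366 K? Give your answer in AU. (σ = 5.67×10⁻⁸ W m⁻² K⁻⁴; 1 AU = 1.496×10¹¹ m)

d ≈ 0.336 AU

From T_eq⁴ = L(1−A)/(16πσd²): d = √[L(1−A)/(16πσT_eq⁴)].
d = √[2.53×10²⁶ × 0.51 / (16π × 5.67×10⁻⁸ × (366)⁴)] = 5.02×10¹⁰ m = 0.336 AU.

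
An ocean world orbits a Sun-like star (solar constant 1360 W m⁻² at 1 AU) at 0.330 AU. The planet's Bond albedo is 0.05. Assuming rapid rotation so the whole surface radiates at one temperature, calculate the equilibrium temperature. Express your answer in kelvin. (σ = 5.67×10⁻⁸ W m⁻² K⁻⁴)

Flux at 0.330 AU: S = 1360/0.330² = 1.25×10⁴ W m⁻².
Energy balance: absorbed = emitted ⇒ πR²·S(1−A) = 4πR²·σT_eq⁴, so T_eq⁴ = S(1−A)/(4σ).
T_eq = [1.25×10⁴ × 0.95 / (4 × 5.67×10⁻⁸)]^(1/4) = (5.23×10¹⁰)^(1/4) = 478 K.

T_eq ≈ 478 K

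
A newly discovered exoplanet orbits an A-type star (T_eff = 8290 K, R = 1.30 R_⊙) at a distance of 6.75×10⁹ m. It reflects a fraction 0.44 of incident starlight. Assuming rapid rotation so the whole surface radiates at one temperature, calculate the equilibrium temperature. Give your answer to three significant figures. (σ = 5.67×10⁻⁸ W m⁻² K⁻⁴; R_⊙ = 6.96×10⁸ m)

R_⋆ = 1.30 × 6.96×10⁸ = 9.05×10⁸ m.
L = 4πR_⋆²σT_⋆⁴ = 4π(9.05×10⁸)² × 5.67×10⁻⁸ × (8290)⁴ = 2.75×10²⁷ W.
S = L/(4πd²) = 4.81×10⁶ W m⁻².
Energy balance: absorbed = emitted ⇒ πR²·S(1−A) = 4πR²·σT_eq⁴, so T_eq⁴ = S(1−A)/(4σ).
T_eq = [4.81×10⁶ × 0.56 / (4 × 5.67×10⁻⁸)]^(1/4) = (1.19×10¹³)^(1/4) = 1860 K.

T_eq ≈ 1860 K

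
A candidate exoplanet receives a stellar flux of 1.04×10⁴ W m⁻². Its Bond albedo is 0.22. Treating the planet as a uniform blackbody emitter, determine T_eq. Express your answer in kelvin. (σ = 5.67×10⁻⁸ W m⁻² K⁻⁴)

Energy balance: absorbed = emitted ⇒ πR²·S(1−A) = 4πR²·σT_eq⁴, so T_eq⁴ = S(1−A)/(4σ).
T_eq = [1.04×10⁴ × 0.78 / (4 × 5.67×10⁻⁸)]^(1/4) = (3.58×10¹⁰)^(1/4) = 435 K.

T_eq ≈ 435 K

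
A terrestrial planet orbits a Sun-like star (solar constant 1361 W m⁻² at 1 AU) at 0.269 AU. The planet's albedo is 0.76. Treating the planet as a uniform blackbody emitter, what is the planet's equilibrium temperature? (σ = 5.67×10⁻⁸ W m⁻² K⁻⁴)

Flux at 0.269 AU: S = 1361/0.269² = 1.88×10⁴ W m⁻².
Energy balance: absorbed = emitted ⇒ πR²·S(1−A) = 4πR²·σT_eq⁴, so T_eq⁴ = S(1−A)/(4σ).
T_eq = [1.88×10⁴ × 0.24 / (4 × 5.67×10⁻⁸)]^(1/4) = (1.99×10¹⁰)^(1/4) = 376 K.

T_eq ≈ 376 K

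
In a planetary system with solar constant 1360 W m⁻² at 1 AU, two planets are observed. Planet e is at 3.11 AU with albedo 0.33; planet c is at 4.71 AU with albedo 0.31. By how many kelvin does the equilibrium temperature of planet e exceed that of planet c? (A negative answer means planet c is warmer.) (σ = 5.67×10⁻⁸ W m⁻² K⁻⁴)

T_eq = [S₀(1−A)/(4σd²)]^(1/4), so T ∝ (1−A)^(1/4) / √d.
T₁ = [1360×0.67/(4×5.67×10⁻⁸×3.11²)]^(1/4) = 142.76 K.
T₂ = [1360×0.69/(4×5.67×10⁻⁸×4.71²)]^(1/4) = 116.86 K.

ΔT ≈ 25.9 K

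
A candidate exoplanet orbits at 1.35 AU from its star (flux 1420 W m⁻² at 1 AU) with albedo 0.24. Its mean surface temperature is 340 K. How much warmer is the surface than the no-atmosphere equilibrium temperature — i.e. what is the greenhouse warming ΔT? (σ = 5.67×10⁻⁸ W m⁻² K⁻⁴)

ΔT ≈ 114.0 K

S = 1420/1.35² = 779.1 W m⁻².
T_eq = [S(1−A)/(4σ)]^(1/4) = [779.1×0.76/(4×5.67×10⁻⁸)]^(1/4) = 226.0 K.
ΔT = T_surf − T_eq = 340 − 226.0.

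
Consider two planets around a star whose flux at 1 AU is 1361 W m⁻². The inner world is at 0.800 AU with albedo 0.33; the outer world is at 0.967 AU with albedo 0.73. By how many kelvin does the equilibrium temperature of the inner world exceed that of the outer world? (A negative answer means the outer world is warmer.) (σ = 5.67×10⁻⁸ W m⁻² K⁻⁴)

ΔT ≈ 77.5 K

T_eq = [S₀(1−A)/(4σd²)]^(1/4), so T ∝ (1−A)^(1/4) / √d.
T₁ = [1361×0.67/(4×5.67×10⁻⁸×0.800²)]^(1/4) = 281.53 K.
T₂ = [1361×0.27/(4×5.67×10⁻⁸×0.967²)]^(1/4) = 204.02 K.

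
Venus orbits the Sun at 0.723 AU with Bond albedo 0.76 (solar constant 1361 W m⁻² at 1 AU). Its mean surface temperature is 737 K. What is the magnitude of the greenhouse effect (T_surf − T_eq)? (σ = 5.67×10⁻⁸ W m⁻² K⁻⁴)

ΔT ≈ 507.9 K

S = 1361/0.723² = 2604 W m⁻².
T_eq = [S(1−A)/(4σ)]^(1/4) = [2604×0.24/(4×5.67×10⁻⁸)]^(1/4) = 229.1 K.
ΔT = T_surf − T_eq = 737 − 229.1.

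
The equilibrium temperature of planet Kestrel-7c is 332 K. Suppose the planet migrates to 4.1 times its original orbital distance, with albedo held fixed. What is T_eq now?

T_eq ≈ 164 K

T_eq ∝ L^(1/4) · d^(−1/2).
T′ = 332 / 4.1^(1/2) = 164 K.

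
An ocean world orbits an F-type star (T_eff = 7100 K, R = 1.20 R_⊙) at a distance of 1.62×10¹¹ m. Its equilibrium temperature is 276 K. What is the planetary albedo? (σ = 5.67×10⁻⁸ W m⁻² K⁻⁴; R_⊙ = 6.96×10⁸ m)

R_⋆ = 1.20 × 6.96×10⁸ = 8.35×10⁸ m.
L = 4πR_⋆²σT_⋆⁴ = 4π(8.35×10⁸)² × 5.67×10⁻⁸ × (7100)⁴ = 1.26×10²⁷ W.
S = L/(4πd²) = 3830 W m⁻².
From T_eq⁴ = S(1−A)/(4σ): 1−A = 4σT_eq⁴/S.
1−A = 4 × 5.67×10⁻⁸ × (276)⁴ / 3830 = 0.344.

A ≈ 0.66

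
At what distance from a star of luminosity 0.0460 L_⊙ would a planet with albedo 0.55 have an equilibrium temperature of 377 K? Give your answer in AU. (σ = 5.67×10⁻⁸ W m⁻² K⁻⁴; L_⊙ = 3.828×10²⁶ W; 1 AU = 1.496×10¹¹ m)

d ≈ 0.0784 AU

L = 0.0460 × 3.828×10²⁶ = 1.76×10²⁵ W.
From T_eq⁴ = L(1−A)/(16πσd²): d = √[L(1−A)/(16πσT_eq⁴)].
d = √[1.76×10²⁵ × 0.45 / (16π × 5.67×10⁻⁸ × (377)⁴)] = 1.17×10¹⁰ m = 0.0784 AU.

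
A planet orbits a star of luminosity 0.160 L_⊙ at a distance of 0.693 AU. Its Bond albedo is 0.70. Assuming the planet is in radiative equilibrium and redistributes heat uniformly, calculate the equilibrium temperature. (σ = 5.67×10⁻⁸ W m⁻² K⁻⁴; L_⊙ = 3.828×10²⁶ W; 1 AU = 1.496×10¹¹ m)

T_eq ≈ 156 K

d = 0.693 AU = 1.04×10¹¹ m.
L = 0.160 × 3.828×10²⁶ = 6.12×10²⁵ W.
Flux: S = L/(4πd²) = 6.12×10²⁵/(4π×(1.04×10¹¹)²) = 453 W m⁻².
Energy balance: absorbed = emitted ⇒ πR²·S(1−A) = 4πR²·σT_eq⁴, so T_eq⁴ = S(1−A)/(4σ).
T_eq = [453 × 0.30 / (4 × 5.67×10⁻⁸)]^(1/4) = (6.00×10⁸)^(1/4) = 156 K.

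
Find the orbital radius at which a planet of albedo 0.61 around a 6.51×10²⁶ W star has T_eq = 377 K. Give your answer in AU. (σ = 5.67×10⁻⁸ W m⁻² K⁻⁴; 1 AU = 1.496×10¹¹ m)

From T_eq⁴ = L(1−A)/(16πσd²): d = √[L(1−A)/(16πσT_eq⁴)].
d = √[6.51×10²⁶ × 0.39 / (16π × 5.67×10⁻⁸ × (377)⁴)] = 6.64×10¹⁰ m = 0.444 AU.

d ≈ 0.444 AU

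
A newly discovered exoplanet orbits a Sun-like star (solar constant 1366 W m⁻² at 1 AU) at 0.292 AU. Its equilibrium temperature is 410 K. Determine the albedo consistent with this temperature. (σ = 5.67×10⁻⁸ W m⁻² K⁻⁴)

Flux at 0.292 AU: S = 1366/0.292² = 1.60×10⁴ W m⁻².
From T_eq⁴ = S(1−A)/(4σ): 1−A = 4σT_eq⁴/S.
1−A = 4 × 5.67×10⁻⁸ × (410)⁴ / 1.60×10⁴ = 0.400.

A ≈ 0.60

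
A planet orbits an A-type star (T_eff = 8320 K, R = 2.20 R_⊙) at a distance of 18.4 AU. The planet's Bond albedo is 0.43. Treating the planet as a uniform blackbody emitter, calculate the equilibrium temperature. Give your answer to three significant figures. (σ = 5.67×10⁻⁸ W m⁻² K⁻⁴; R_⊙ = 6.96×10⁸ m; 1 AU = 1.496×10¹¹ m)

T_eq ≈ 121 K

R_⋆ = 2.20 × 6.96×10⁸ = 1.53×10⁹ m.
d = 18.4 AU = 2.75×10¹² m.
L = 4πR_⋆²σT_⋆⁴ = 4π(1.53×10⁹)² × 5.67×10⁻⁸ × (8320)⁴ = 8.00×10²⁷ W.
S = L/(4πd²) = 84.1 W m⁻².
Energy balance: absorbed = emitted ⇒ πR²·S(1−A) = 4πR²·σT_eq⁴, so T_eq⁴ = S(1−A)/(4σ).
T_eq = [84.1 × 0.57 / (4 × 5.67×10⁻⁸)]^(1/4) = (2.11×10⁸)^(1/4) = 121 K.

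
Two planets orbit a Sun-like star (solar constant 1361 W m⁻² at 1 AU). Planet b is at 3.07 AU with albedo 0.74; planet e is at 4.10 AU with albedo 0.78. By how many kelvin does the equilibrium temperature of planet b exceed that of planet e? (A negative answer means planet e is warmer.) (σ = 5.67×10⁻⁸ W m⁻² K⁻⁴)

T_eq = [S₀(1−A)/(4σd²)]^(1/4), so T ∝ (1−A)^(1/4) / √d.
T₁ = [1361×0.26/(4×5.67×10⁻⁸×3.07²)]^(1/4) = 113.43 K.
T₂ = [1361×0.22/(4×5.67×10⁻⁸×4.10²)]^(1/4) = 94.14 K.

ΔT ≈ 19.3 K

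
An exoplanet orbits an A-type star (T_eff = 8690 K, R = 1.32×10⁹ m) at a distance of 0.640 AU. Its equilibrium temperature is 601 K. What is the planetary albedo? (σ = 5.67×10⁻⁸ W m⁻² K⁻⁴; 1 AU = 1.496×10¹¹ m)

d = 0.640 AU = 9.57×10¹⁰ m.
L = 4πR_⋆²σT_⋆⁴ = 4π(1.32×10⁹)² × 5.67×10⁻⁸ × (8690)⁴ = 7.08×10²⁷ W.
S = L/(4πd²) = 6.15×10⁴ W m⁻².
From T_eq⁴ = S(1−A)/(4σ): 1−A = 4σT_eq⁴/S.
1−A = 4 × 5.67×10⁻⁸ × (601)⁴ / 6.15×10⁴ = 0.481.

A ≈ 0.52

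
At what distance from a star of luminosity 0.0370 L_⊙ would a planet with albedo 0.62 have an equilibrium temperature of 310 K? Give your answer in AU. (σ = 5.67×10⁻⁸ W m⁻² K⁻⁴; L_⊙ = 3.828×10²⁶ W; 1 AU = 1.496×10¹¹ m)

d ≈ 0.0956 AU

L = 0.0370 × 3.828×10²⁶ = 1.42×10²⁵ W.
From T_eq⁴ = L(1−A)/(16πσd²): d = √[L(1−A)/(16πσT_eq⁴)].
d = √[1.42×10²⁵ × 0.38 / (16π × 5.67×10⁻⁸ × (310)⁴)] = 1.43×10¹⁰ m = 0.0956 AU.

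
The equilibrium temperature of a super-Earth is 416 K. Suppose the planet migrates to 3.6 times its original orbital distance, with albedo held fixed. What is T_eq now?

T_eq ∝ L^(1/4) · d^(−1/2).
T′ = 416 / 3.6^(1/2) = 219 K.

T_eq ≈ 219 K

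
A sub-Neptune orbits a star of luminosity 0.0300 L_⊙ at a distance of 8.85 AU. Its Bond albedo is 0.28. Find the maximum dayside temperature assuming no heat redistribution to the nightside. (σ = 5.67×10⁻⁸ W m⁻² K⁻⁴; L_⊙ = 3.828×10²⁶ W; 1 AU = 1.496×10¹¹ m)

d = 8.85 AU = 1.32×10¹² m.
L = 0.0300 × 3.828×10²⁶ = 1.15×10²⁵ W.
Flux: S = L/(4πd²) = 1.15×10²⁵/(4π×(1.32×10¹²)²) = 0.521 W m⁻².
With no redistribution each surface element balances locally: S(1−A) = σT⁴.
T = [0.521 × 0.72 / 5.67×10⁻⁸]^(1/4) = (6.62×10⁶)^(1/4) = 50.7 K.

T_ss ≈ 50.7 K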